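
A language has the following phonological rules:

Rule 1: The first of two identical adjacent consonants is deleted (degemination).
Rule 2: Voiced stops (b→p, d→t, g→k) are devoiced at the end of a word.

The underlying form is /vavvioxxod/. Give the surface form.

Rule 1 (degemination): /vv/ is a geminate; the first /v/ deletes. /xx/ is a geminate; the first /x/ deletes. /vavvioxxod/ → vavioxod.
Rule 2 (final devoicing): /d/ is a voiced stop in word-final position, so it devoices to [t]. /vavioxod/ → vavioxot.

vavioxot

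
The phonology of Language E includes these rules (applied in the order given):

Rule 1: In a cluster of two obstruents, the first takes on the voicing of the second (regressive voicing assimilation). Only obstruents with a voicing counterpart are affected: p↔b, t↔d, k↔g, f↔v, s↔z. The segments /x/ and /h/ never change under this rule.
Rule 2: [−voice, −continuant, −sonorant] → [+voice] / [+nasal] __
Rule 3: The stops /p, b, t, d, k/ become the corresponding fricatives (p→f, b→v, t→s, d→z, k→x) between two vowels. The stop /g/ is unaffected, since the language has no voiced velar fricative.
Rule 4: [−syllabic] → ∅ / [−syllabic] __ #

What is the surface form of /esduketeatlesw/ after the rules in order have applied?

Rule 1 (regressive voicing assimilation): /s/ precedes the voiced obstruent /d/, so it voices to [z] by assimilation. /esduketeatlesw/ → ezduketeatlesw.
Rule 2 (post-nasal voicing): no segment meets the environment; /ezduketeatlesw/ is unchanged.
Rule 3 (intervocalic spirantization): /k/ is a stop between vowels /u/ and /e/, so it spirantizes to the fricative [x]. /t/ is a stop between vowels /e/ and /e/, so it spirantizes to the fricative [s]. /ezduketeatlesw/ → ezduxeseatlesw.
Rule 4 (final cluster simplification): /w/ is the second consonant of a word-final cluster /sw/, so it deletes. /ezduxeseatlesw/ → ezduxeseatles.

ezduxeseatles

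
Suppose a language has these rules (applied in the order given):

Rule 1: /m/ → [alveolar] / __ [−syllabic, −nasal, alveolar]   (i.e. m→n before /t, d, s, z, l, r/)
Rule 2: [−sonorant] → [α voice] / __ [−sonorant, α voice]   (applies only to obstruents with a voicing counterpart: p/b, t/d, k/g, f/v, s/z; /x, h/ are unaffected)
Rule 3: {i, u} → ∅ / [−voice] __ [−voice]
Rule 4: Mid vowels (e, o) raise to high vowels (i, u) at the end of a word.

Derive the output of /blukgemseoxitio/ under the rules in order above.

bluggenseoxtiu

Rule 1 (nasal place assimilation): /m/ precedes the alveolar consonant /s/, so it assimilates in place to [n]. /blukgemseoxitio/ → blukgenseoxitio.
Rule 2 (regressive voicing assimilation): /k/ precedes the voiced obstruent /g/, so it voices to [g] by assimilation. /blukgenseoxitio/ → bluggenseoxitio.
Rule 3 (high vowel syncope): /i/ is a high vowel flanked by voiceless consonants /x/ and /t/, so it deletes. /bluggenseoxitio/ → bluggenseoxtio.
Rule 4 (final vowel raising): /o/ is a mid vowel in word-final position, so it raises to [u]. /bluggenseoxtio/ → bluggenseoxtiu.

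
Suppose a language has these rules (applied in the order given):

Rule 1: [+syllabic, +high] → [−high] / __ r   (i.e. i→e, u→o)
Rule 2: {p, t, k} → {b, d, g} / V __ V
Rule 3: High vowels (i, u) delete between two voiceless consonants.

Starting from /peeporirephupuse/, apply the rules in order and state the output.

Rule 1 (pre-rhotic lowering): /i/ is a high vowel immediately before /r/, so it lowers to [e]. /peeporirephupuse/ → peeporerephupuse.
Rule 2 (intervocalic voicing): /p/ is a voiceless stop between vowels /e/ and /o/, so it voices to [b]. /p/ is a voiceless stop between vowels /u/ and /u/, so it voices to [b]. /peeporerephupuse/ → peeborerephubuse.
Rule 3 (high vowel syncope): no segment meets the environment; /peeborerephubuse/ is unchanged.

peeborerephubuse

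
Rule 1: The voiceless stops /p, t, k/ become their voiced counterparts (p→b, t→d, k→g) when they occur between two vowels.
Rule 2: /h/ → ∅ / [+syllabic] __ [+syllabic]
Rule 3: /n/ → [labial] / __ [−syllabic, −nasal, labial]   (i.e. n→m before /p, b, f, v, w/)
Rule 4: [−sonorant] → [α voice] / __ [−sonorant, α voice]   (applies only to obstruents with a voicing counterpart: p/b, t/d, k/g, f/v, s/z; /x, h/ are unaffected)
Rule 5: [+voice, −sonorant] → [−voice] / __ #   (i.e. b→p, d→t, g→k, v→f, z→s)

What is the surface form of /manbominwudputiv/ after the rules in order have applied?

Rule 1 (intervocalic voicing): /t/ is a voiceless stop between vowels /u/ and /i/, so it voices to [d]. /manbominwudputiv/ → manbominwudpudiv.
Rule 2 (intervocalic h-deletion): no segment meets the environment; /manbominwudpudiv/ is unchanged.
Rule 3 (nasal place assimilation): /n/ precedes the labial consonant /b/, so it assimilates in place to [m]. /n/ precedes the labial consonant /w/, so it assimilates in place to [m]. /manbominwudpudiv/ → mambomimwudpudiv.
Rule 4 (regressive voicing assimilation): /d/ precedes the voiceless obstruent /p/, so it devoices to [t] by assimilation. /mambomimwudpudiv/ → mambomimwutpudiv.
Rule 5 (final devoicing): /v/ is a voiced obstruent in word-final position, so it devoices to [f]. /mambomimwutpudiv/ → mambomimwutpudif.

mambomimwutpudif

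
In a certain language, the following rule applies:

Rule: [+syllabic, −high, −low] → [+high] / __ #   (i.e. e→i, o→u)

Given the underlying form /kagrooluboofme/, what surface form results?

kagrooluboofmi

/e/ is a mid vowel in word-final position, so it raises to [i].
The other instances of /o/ do not occur in the required environment and remain unchanged.
Surface form: [kagrooluboofmi].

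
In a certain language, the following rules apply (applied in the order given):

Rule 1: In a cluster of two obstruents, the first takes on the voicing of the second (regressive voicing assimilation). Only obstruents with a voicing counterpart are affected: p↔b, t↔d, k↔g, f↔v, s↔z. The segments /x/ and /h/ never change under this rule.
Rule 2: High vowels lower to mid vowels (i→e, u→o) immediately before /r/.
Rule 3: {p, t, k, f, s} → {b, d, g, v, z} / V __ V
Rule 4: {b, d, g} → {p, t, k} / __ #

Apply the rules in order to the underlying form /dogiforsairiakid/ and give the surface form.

dogivorsaeriagit

Rule 1 (regressive voicing assimilation): no segment meets the environment; /dogiforsairiakid/ is unchanged.
Rule 2 (pre-rhotic lowering): /i/ is a high vowel immediately before /r/, so it lowers to [e]. /dogiforsairiakid/ → dogiforsaeriakid.
Rule 3 (intervocalic voicing): /f/ is a voiceless obstruent between vowels /i/ and /o/, so it voices to [v]. /k/ is a voiceless obstruent between vowels /a/ and /i/, so it voices to [g]. /dogiforsaeriakid/ → dogivorsaeriagid.
Rule 4 (final devoicing): /d/ is a voiced stop in word-final position, so it devoices to [t]. /dogivorsaeriagid/ → dogivorsaeriagit.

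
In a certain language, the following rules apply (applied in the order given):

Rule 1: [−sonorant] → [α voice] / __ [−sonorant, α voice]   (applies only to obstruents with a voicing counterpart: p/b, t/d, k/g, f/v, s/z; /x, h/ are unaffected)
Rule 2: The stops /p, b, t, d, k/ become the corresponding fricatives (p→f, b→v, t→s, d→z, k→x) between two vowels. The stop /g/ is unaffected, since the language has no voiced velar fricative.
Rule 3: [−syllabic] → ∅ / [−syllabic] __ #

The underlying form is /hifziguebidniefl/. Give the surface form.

hivziguevidnief

Rule 1 (regressive voicing assimilation): /f/ precedes the voiced obstruent /z/, so it voices to [v] by assimilation. /hifziguebidniefl/ → hivziguebidniefl.
Rule 2 (intervocalic spirantization): /b/ is a stop between vowels /e/ and /i/, so it spirantizes to the fricative [v]. /hivziguebidniefl/ → hivziguevidniefl.
Rule 3 (final cluster simplification): /l/ is the second consonant of a word-final cluster /fl/, so it deletes. /hivziguevidniefl/ → hivziguevidnief.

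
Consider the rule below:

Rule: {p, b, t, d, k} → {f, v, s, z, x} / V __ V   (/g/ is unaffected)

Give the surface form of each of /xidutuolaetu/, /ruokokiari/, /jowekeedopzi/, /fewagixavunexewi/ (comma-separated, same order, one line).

xizusuolaesu, ruoxoxiari, jowexeezopzi, fewagixavunexewi

/xidutuolaetu/: /d/ is a stop between vowels /i/ and /u/, so it spirantizes to the fricative [z]. /t/ is a stop between vowels /u/ and /u/, so it spirantizes to the fricative [s]. /t/ is a stop between vowels /e/ and /u/, so it spirantizes to the fricative [s]. → [xizusuolaesu].
/ruokokiari/: /k/ is a stop between vowels /o/ and /o/, so it spirantizes to the fricative [x]. /k/ is a stop between vowels /o/ and /i/, so it spirantizes to the fricative [x]. → [ruoxoxiari].
/jowekeedopzi/: /k/ is a stop between vowels /e/ and /e/, so it spirantizes to the fricative [x]. /d/ is a stop between vowels /e/ and /o/, so it spirantizes to the fricative [z]. → [jowexeezopzi].
/fewagixavunexewi/: the rule's environment is not met; surfaces unchanged as [fewagixavunexewi].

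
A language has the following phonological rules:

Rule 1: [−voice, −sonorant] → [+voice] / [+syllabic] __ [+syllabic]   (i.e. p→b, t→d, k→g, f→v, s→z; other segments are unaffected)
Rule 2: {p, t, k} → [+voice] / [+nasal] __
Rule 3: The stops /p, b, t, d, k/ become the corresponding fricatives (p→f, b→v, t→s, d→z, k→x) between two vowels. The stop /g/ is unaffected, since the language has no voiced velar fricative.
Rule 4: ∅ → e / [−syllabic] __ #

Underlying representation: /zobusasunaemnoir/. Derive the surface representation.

zovuzazunaemnoire

Rule 1 (intervocalic voicing): /s/ is a voiceless obstruent between vowels /u/ and /a/, so it voices to [z]. /s/ is a voiceless obstruent between vowels /a/ and /u/, so it voices to [z]. /zobusasunaemnoir/ → zobuzazunaemnoir.
Rule 2 (post-nasal voicing): no segment meets the environment; /zobuzazunaemnoir/ is unchanged.
Rule 3 (intervocalic spirantization): /b/ is a stop between vowels /o/ and /u/, so it spirantizes to the fricative [v]. /zobuzazunaemnoir/ → zovuzazunaemnoir.
Rule 4 (final e-epenthesis): the form ends in the consonant /r/, so [e] is inserted word-finally. /zovuzazunaemnoir/ → zovuzazunaemnoire.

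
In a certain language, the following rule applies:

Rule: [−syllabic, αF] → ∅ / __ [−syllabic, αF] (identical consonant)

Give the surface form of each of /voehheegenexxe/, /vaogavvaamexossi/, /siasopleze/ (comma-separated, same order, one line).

voeheegenexe, vaogavaamexosi, siasopleze

/voehheegenexxe/: /hh/ is a geminate; the first /h/ deletes. /xx/ is a geminate; the first /x/ deletes. → [voeheegenexe].
/vaogavvaamexossi/: /vv/ is a geminate; the first /v/ deletes. /ss/ is a geminate; the first /s/ deletes. → [vaogavaamexosi].
/siasopleze/: the rule's environment is not met; surfaces unchanged as [siasopleze].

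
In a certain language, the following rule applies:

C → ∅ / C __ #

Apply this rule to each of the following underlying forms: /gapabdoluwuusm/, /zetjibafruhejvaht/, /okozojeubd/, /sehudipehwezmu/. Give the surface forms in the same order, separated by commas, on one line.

gapabdoluwuus, zetjibafruhejvah, okozojeub, sehudipehwezmu

/gapabdoluwuusm/: /m/ is the second consonant of a word-final cluster /sm/, so it deletes. → [gapabdoluwuus].
/zetjibafruhejvaht/: /t/ is the second consonant of a word-final cluster /ht/, so it deletes. → [zetjibafruhejvah].
/okozojeubd/: /d/ is the second consonant of a word-final cluster /bd/, so it deletes. → [okozojeub].
/sehudipehwezmu/: the rule's environment is not met; surfaces unchanged as [sehudipehwezmu].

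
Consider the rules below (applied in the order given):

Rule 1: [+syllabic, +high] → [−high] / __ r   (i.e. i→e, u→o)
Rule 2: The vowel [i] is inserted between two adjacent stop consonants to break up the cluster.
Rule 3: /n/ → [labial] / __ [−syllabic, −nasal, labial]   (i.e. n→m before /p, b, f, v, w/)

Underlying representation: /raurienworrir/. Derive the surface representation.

Rule 1 (pre-rhotic lowering): /u/ is a high vowel immediately before /r/, so it lowers to [o]. /i/ is a high vowel immediately before /r/, so it lowers to [e]. /raurienworrir/ → raorienworrer.
Rule 2 (stop-cluster i-epenthesis): no segment meets the environment; /raorienworrer/ is unchanged.
Rule 3 (nasal place assimilation): /n/ precedes the labial consonant /w/, so it assimilates in place to [m]. /raorienworrer/ → raoriemworrer.

raoriemworrer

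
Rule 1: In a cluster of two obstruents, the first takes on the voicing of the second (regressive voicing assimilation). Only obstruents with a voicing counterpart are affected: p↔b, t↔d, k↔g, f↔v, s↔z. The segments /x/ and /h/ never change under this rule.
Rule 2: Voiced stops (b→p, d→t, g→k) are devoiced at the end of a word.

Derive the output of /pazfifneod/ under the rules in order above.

Rule 1 (regressive voicing assimilation): /z/ precedes the voiceless obstruent /f/, so it devoices to [s] by assimilation. /pazfifneod/ → pasfifneod.
Rule 2 (final devoicing): /d/ is a voiced stop in word-final position, so it devoices to [t]. /pasfifneod/ → pasfifneot.

pasfifneot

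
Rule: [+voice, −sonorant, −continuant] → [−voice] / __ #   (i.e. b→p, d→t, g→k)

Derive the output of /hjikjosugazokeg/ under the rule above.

Scanning /hjikjosugazokeg/: /g/ at position 9 is not in the conditioning environment; /g/ is a voiced stop in word-final position, so it devoices to [k].
Result: [hjikjosugazokek].

hjikjosugazokek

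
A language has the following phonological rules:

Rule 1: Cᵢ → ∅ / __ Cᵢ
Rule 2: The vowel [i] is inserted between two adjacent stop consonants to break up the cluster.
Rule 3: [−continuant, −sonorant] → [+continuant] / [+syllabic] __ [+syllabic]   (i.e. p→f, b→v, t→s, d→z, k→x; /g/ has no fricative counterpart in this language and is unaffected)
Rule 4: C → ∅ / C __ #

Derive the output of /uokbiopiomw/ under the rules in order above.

uoxiviofiom

Rule 1 (degemination): no segment meets the environment; /uokbiopiomw/ is unchanged.
Rule 2 (stop-cluster i-epenthesis): /k/ and /b/ form a stop–stop cluster, so [i] is inserted between them. /uokbiopiomw/ → uokibiopiomw.
Rule 3 (intervocalic spirantization): /k/ is a stop between vowels /o/ and /i/, so it spirantizes to the fricative [x]. /b/ is a stop between vowels /i/ and /i/, so it spirantizes to the fricative [v]. /p/ is a stop between vowels /o/ and /i/, so it spirantizes to the fricative [f]. /uokibiopiomw/ → uoxiviofiomw.
Rule 4 (final cluster simplification): /w/ is the second consonant of a word-final cluster /mw/, so it deletes. /uoxiviofiomw/ → uoxiviofiom.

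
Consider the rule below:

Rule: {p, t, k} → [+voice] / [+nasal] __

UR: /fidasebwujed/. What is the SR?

fidasebwujed

No segment of /fidasebwujed/ meets the structural description of the rule, so the form surfaces unchanged.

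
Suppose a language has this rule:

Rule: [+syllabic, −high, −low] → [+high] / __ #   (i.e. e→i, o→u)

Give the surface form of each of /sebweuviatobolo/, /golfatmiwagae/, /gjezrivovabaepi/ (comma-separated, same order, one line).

sebweuviatobolu, golfatmiwagai, gjezrivovabaepi

/sebweuviatobolo/: /o/ is a mid vowel in word-final position, so it raises to [u]. → [sebweuviatobolu].
/golfatmiwagae/: /e/ is a mid vowel in word-final position, so it raises to [i]. → [golfatmiwagai].
/gjezrivovabaepi/: the rule's environment is not met; surfaces unchanged as [gjezrivovabaepi].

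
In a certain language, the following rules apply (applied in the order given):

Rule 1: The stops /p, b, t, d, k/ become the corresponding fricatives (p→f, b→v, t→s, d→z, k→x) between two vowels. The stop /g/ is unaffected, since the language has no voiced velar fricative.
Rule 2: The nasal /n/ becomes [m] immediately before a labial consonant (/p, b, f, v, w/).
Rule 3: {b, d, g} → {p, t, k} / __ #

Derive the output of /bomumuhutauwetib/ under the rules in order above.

bomumuhusauwesip

Rule 1 (intervocalic spirantization): /t/ is a stop between vowels /u/ and /a/, so it spirantizes to the fricative [s]. /t/ is a stop between vowels /e/ and /i/, so it spirantizes to the fricative [s]. /bomumuhutauwetib/ → bomumuhusauwesib.
Rule 2 (nasal place assimilation): no segment meets the environment; /bomumuhusauwesib/ is unchanged.
Rule 3 (final devoicing): /b/ is a voiced stop in word-final position, so it devoices to [p]. /bomumuhusauwesib/ → bomumuhusauwesip.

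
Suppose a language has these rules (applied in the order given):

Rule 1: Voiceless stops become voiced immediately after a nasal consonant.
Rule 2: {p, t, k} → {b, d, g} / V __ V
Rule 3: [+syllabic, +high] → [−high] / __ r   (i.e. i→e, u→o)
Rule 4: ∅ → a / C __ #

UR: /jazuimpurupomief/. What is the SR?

jazuimborubomiefa

Rule 1 (post-nasal voicing): /p/ is a voiceless stop immediately after the nasal /m/, so it voices to [b]. /jazuimpurupomief/ → jazuimburupomief.
Rule 2 (intervocalic voicing): /p/ is a voiceless stop between vowels /u/ and /o/, so it voices to [b]. /jazuimburupomief/ → jazuimburubomief.
Rule 3 (pre-rhotic lowering): /u/ is a high vowel immediately before /r/, so it lowers to [o]. /jazuimburubomief/ → jazuimborubomief.
Rule 4 (final a-epenthesis): the form ends in the consonant /f/, so [a] is inserted word-finally. /jazuimborubomief/ → jazuimborubomiefa.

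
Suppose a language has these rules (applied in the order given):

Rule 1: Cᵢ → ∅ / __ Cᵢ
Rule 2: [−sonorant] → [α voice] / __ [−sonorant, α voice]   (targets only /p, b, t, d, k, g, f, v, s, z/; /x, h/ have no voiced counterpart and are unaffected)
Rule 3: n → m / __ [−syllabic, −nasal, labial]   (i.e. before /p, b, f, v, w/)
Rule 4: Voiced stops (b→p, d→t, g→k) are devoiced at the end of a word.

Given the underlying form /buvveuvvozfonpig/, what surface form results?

Rule 1 (degemination): /vv/ is a geminate; the first /v/ deletes. /vv/ is a geminate; the first /v/ deletes. /buvveuvvozfonpig/ → buveuvozfonpig.
Rule 2 (regressive voicing assimilation): /z/ precedes the voiceless obstruent /f/, so it devoices to [s] by assimilation. /buveuvozfonpig/ → buveuvosfonpig.
Rule 3 (nasal place assimilation): /n/ precedes the labial consonant /p/, so it assimilates in place to [m]. /buveuvosfonpig/ → buveuvosfompig.
Rule 4 (final devoicing): /g/ is a voiced stop in word-final position, so it devoices to [k]. /buveuvosfompig/ → buveuvosfompik.

buveuvosfompik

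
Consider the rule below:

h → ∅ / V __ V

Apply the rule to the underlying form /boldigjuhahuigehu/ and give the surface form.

boldigjuauigeu

/h/ occurs between vowels /u/ and /a/, so it deletes.
/h/ occurs between vowels /a/ and /u/, so it deletes.
/h/ occurs between vowels /e/ and /u/, so it deletes.
Surface form: [boldigjuauigeu].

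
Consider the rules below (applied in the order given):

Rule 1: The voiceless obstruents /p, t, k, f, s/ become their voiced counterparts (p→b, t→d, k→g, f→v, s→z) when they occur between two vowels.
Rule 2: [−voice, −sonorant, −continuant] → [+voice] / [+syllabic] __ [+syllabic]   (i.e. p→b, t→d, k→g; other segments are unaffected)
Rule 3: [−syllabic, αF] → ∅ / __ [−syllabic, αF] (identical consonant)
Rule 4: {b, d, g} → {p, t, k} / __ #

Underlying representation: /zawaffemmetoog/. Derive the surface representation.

zawafemedook

Rule 1 (intervocalic voicing): /t/ is a voiceless obstruent between vowels /e/ and /o/, so it voices to [d]. /zawaffemmetoog/ → zawaffemmedoog.
Rule 2 (intervocalic voicing): no segment meets the environment; /zawaffemmedoog/ is unchanged.
Rule 3 (degemination): /ff/ is a geminate; the first /f/ deletes. /mm/ is a geminate; the first /m/ deletes. /zawaffemmedoog/ → zawafemedoog.
Rule 4 (final devoicing): /g/ is a voiced stop in word-final position, so it devoices to [k]. /zawafemedoog/ → zawafemedook.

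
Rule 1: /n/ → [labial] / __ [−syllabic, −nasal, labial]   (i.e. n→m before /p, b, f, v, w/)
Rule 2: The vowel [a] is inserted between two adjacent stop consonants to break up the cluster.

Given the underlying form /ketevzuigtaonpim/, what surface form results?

Rule 1 (nasal place assimilation): /n/ precedes the labial consonant /p/, so it assimilates in place to [m]. /ketevzuigtaonpim/ → ketevzuigtaompim.
Rule 2 (stop-cluster a-epenthesis): /g/ and /t/ form a stop–stop cluster, so [a] is inserted between them. /ketevzuigtaompim/ → ketevzuigataompim.

ketevzuigataompim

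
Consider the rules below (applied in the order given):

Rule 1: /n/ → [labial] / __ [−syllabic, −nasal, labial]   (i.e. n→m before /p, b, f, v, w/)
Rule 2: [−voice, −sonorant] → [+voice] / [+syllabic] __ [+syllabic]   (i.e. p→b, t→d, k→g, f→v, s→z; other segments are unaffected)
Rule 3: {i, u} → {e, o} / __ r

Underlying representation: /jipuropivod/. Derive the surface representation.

jiborobivod

Rule 1 (nasal place assimilation): no segment meets the environment; /jipuropivod/ is unchanged.
Rule 2 (intervocalic voicing): /p/ is a voiceless obstruent between vowels /i/ and /u/, so it voices to [b]. /p/ is a voiceless obstruent between vowels /o/ and /i/, so it voices to [b]. /jipuropivod/ → jiburobivod.
Rule 3 (pre-rhotic lowering): /u/ is a high vowel immediately before /r/, so it lowers to [o]. /jiburobivod/ → jiborobivod.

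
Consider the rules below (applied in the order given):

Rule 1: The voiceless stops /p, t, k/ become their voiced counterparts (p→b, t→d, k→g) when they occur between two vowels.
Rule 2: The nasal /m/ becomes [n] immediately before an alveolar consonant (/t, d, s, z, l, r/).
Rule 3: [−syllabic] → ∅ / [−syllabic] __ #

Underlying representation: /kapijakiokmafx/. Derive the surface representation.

Rule 1 (intervocalic voicing): /p/ is a voiceless stop between vowels /a/ and /i/, so it voices to [b]. /k/ is a voiceless stop between vowels /a/ and /i/, so it voices to [g]. /kapijakiokmafx/ → kabijagiokmafx.
Rule 2 (nasal place assimilation): no segment meets the environment; /kabijagiokmafx/ is unchanged.
Rule 3 (final cluster simplification): /x/ is the second consonant of a word-final cluster /fx/, so it deletes. /kabijagiokmafx/ → kabijagiokmaf.

kabijagiokmaf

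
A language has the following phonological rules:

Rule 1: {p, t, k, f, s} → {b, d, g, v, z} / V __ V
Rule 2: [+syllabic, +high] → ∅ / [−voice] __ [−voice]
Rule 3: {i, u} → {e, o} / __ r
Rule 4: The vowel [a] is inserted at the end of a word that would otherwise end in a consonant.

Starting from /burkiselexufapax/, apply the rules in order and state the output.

borkizelexuvabaxa

Rule 1 (intervocalic voicing): /s/ is a voiceless obstruent between vowels /i/ and /e/, so it voices to [z]. /f/ is a voiceless obstruent between vowels /u/ and /a/, so it voices to [v]. /p/ is a voiceless obstruent between vowels /a/ and /a/, so it voices to [b]. /burkiselexufapax/ → burkizelexuvabax.
Rule 2 (high vowel syncope): no segment meets the environment; /burkizelexuvabax/ is unchanged.
Rule 3 (pre-rhotic lowering): /u/ is a high vowel immediately before /r/, so it lowers to [o]. /burkizelexuvabax/ → borkizelexuvabax.
Rule 4 (final a-epenthesis): the form ends in the consonant /x/, so [a] is inserted word-finally. /borkizelexuvabax/ → borkizelexuvabaxa.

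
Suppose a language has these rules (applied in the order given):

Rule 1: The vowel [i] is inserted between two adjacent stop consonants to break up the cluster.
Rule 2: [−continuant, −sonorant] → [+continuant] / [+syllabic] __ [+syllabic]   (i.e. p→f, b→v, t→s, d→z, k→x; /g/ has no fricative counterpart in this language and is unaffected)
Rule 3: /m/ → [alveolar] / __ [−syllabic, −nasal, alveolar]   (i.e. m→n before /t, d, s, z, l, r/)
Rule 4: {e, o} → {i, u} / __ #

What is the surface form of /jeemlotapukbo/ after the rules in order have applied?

jeenlosafuxivu

Rule 1 (stop-cluster i-epenthesis): /k/ and /b/ form a stop–stop cluster, so [i] is inserted between them. /jeemlotapukbo/ → jeemlotapukibo.
Rule 2 (intervocalic spirantization): /t/ is a stop between vowels /o/ and /a/, so it spirantizes to the fricative [s]. /p/ is a stop between vowels /a/ and /u/, so it spirantizes to the fricative [f]. /k/ is a stop between vowels /u/ and /i/, so it spirantizes to the fricative [x]. /b/ is a stop between vowels /i/ and /o/, so it spirantizes to the fricative [v]. /jeemlotapukibo/ → jeemlosafuxivo.
Rule 3 (nasal place assimilation): /m/ precedes the alveolar consonant /l/, so it assimilates in place to [n]. /jeemlosafuxivo/ → jeenlosafuxivo.
Rule 4 (final vowel raising): /o/ is a mid vowel in word-final position, so it raises to [u]. /jeenlosafuxivo/ → jeenlosafuxivu.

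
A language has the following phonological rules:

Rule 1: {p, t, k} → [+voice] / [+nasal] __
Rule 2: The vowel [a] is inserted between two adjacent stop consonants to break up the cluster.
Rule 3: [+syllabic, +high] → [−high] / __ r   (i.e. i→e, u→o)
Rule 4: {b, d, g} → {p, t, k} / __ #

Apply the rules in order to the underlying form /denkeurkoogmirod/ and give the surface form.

dengeorkoogmerot

Rule 1 (post-nasal voicing): /k/ is a voiceless stop immediately after the nasal /n/, so it voices to [g]. /denkeurkoogmirod/ → dengeurkoogmirod.
Rule 2 (stop-cluster a-epenthesis): no segment meets the environment; /dengeurkoogmirod/ is unchanged.
Rule 3 (pre-rhotic lowering): /u/ is a high vowel immediately before /r/, so it lowers to [o]. /i/ is a high vowel immediately before /r/, so it lowers to [e]. /dengeurkoogmirod/ → dengeorkoogmerod.
Rule 4 (final devoicing): /d/ is a voiced stop in word-final position, so it devoices to [t]. /dengeorkoogmerod/ → dengeorkoogmerot.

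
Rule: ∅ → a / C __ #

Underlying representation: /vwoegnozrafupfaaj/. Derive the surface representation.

vwoegnozrafupfaaja

the form ends in the consonant /j/, so [a] is inserted word-finally.
Surface form: [vwoegnozrafupfaaja].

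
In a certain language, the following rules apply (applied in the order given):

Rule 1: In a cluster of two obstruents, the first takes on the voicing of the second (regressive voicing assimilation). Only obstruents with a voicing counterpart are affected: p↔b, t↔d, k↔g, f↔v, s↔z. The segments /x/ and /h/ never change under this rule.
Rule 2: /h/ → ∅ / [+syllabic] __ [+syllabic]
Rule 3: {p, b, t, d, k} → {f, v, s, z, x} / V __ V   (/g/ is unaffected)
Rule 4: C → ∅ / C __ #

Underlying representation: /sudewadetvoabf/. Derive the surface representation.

Rule 1 (regressive voicing assimilation): /t/ precedes the voiced obstruent /v/, so it voices to [d] by assimilation. /b/ precedes the voiceless obstruent /f/, so it devoices to [p] by assimilation. /sudewadetvoabf/ → sudewadedvoapf.
Rule 2 (intervocalic h-deletion): no segment meets the environment; /sudewadedvoapf/ is unchanged.
Rule 3 (intervocalic spirantization): /d/ is a stop between vowels /u/ and /e/, so it spirantizes to the fricative [z]. /d/ is a stop between vowels /a/ and /e/, so it spirantizes to the fricative [z]. /sudewadedvoapf/ → suzewazedvoapf.
Rule 4 (final cluster simplification): /f/ is the second consonant of a word-final cluster /pf/, so it deletes. /suzewazedvoapf/ → suzewazedvoap.

suzewazedvoap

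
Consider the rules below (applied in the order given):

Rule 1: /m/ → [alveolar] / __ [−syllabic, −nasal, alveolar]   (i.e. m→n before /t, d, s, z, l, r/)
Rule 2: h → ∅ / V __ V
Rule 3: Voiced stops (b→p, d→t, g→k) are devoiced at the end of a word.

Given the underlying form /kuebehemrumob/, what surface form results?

Rule 1 (nasal place assimilation): /m/ precedes the alveolar consonant /r/, so it assimilates in place to [n]. /kuebehemrumob/ → kuebehenrumob.
Rule 2 (intervocalic h-deletion): /h/ occurs between vowels /e/ and /e/, so it deletes. /kuebehenrumob/ → kuebeenrumob.
Rule 3 (final devoicing): /b/ is a voiced stop in word-final position, so it devoices to [p]. /kuebeenrumob/ → kuebeenrumop.

kuebeenrumop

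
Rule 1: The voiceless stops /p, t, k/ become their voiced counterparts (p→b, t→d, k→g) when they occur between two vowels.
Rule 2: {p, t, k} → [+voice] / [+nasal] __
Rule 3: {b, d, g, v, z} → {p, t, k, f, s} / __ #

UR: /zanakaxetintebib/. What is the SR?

zanagaxedindebip

Rule 1 (intervocalic voicing): /k/ is a voiceless stop between vowels /a/ and /a/, so it voices to [g]. /t/ is a voiceless stop between vowels /e/ and /i/, so it voices to [d]. /zanakaxetintebib/ → zanagaxedintebib.
Rule 2 (post-nasal voicing): /t/ is a voiceless stop immediately after the nasal /n/, so it voices to [d]. /zanagaxedintebib/ → zanagaxedindebib.
Rule 3 (final devoicing): /b/ is a voiced obstruent in word-final position, so it devoices to [p]. /zanagaxedindebib/ → zanagaxedindebip.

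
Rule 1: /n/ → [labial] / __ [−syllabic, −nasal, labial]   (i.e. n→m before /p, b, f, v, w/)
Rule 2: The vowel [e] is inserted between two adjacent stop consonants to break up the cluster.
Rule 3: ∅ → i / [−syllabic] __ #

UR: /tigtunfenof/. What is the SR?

Rule 1 (nasal place assimilation): /n/ precedes the labial consonant /f/, so it assimilates in place to [m]. /tigtunfenof/ → tigtumfenof.
Rule 2 (stop-cluster e-epenthesis): /g/ and /t/ form a stop–stop cluster, so [e] is inserted between them. /tigtumfenof/ → tigetumfenof.
Rule 3 (final i-epenthesis): the form ends in the consonant /f/, so [i] is inserted word-finally. /tigetumfenof/ → tigetumfenofi.

tigetumfenofi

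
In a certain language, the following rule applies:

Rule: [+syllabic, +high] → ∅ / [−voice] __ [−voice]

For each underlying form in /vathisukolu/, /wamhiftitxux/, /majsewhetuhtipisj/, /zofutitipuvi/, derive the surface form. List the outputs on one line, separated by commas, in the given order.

vathskolu, wamhfttxx, majsewhethtpsj, zofttpuvi

/vathisukolu/: /i/ is a high vowel flanked by voiceless consonants /h/ and /s/, so it deletes. /u/ is a high vowel flanked by voiceless consonants /s/ and /k/, so it deletes. → [vathskolu].
/wamhiftitxux/: /i/ is a high vowel flanked by voiceless consonants /h/ and /f/, so it deletes. /i/ is a high vowel flanked by voiceless consonants /t/ and /t/, so it deletes. /u/ is a high vowel flanked by voiceless consonants /x/ and /x/, so it deletes. → [wamhfttxx].
/majsewhetuhtipisj/: /u/ is a high vowel flanked by voiceless consonants /t/ and /h/, so it deletes. /i/ is a high vowel flanked by voiceless consonants /t/ and /p/, so it deletes. /i/ is a high vowel flanked by voiceless consonants /p/ and /s/, so it deletes. → [majsewhethtpsj].
/zofutitipuvi/: /u/ is a high vowel flanked by voiceless consonants /f/ and /t/, so it deletes. /i/ is a high vowel flanked by voiceless consonants /t/ and /t/, so it deletes. /i/ is a high vowel flanked by voiceless consonants /t/ and /p/, so it deletes. → [zofttpuvi].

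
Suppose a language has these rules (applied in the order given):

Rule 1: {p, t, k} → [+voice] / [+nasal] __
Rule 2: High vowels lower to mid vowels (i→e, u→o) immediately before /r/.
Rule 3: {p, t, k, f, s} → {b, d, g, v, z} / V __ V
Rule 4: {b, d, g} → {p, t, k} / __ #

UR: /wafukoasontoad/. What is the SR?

Rule 1 (post-nasal voicing): /t/ is a voiceless stop immediately after the nasal /n/, so it voices to [d]. /wafukoasontoad/ → wafukoasondoad.
Rule 2 (pre-rhotic lowering): no segment meets the environment; /wafukoasondoad/ is unchanged.
Rule 3 (intervocalic voicing): /f/ is a voiceless obstruent between vowels /a/ and /u/, so it voices to [v]. /k/ is a voiceless obstruent between vowels /u/ and /o/, so it voices to [g]. /s/ is a voiceless obstruent between vowels /a/ and /o/, so it voices to [z]. /wafukoasondoad/ → wavugoazondoad.
Rule 4 (final devoicing): /d/ is a voiced stop in word-final position, so it devoices to [t]. /wavugoazondoad/ → wavugoazondoat.

wavugoazondoat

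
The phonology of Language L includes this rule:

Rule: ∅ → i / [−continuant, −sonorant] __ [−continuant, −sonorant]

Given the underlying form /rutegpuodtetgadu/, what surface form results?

/g/ and /p/ form a stop–stop cluster, so [i] is inserted between them.
/d/ and /t/ form a stop–stop cluster, so [i] is inserted between them.
/t/ and /g/ form a stop–stop cluster, so [i] is inserted between them.
Surface form: [rutegipuoditetigadu].

rutegipuoditetigadu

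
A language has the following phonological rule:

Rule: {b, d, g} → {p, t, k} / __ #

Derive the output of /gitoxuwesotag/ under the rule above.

/g/ is a voiced stop in word-final position, so it devoices to [k].
The other instance of /g/ does not occur in the required environment and remains unchanged.
Surface form: [gitoxuwesotak].

gitoxuwesotak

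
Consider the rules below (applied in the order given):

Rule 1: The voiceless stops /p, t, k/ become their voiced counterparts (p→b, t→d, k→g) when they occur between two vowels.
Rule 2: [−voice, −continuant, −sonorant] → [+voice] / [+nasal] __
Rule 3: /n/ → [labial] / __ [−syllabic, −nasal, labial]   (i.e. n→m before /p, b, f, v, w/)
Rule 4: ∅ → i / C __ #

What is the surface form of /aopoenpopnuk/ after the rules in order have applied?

Rule 1 (intervocalic voicing): /p/ is a voiceless stop between vowels /o/ and /o/, so it voices to [b]. /aopoenpopnuk/ → aoboenpopnuk.
Rule 2 (post-nasal voicing): /p/ is a voiceless stop immediately after the nasal /n/, so it voices to [b]. /aoboenpopnuk/ → aoboenbopnuk.
Rule 3 (nasal place assimilation): /n/ precedes the labial consonant /b/, so it assimilates in place to [m]. /aoboenbopnuk/ → aoboembopnuk.
Rule 4 (final i-epenthesis): the form ends in the consonant /k/, so [i] is inserted word-finally. /aoboembopnuk/ → aoboembopnuki.

aoboembopnuki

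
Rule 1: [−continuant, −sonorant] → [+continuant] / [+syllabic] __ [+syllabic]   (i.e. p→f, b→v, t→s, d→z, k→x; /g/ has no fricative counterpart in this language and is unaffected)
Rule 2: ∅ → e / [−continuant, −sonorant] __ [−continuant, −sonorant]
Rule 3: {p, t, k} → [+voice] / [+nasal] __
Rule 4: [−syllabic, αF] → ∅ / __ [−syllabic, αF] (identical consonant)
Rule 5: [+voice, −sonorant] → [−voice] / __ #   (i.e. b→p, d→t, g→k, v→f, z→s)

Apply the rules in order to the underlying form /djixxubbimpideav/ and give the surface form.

Rule 1 (intervocalic spirantization): /d/ is a stop between vowels /i/ and /e/, so it spirantizes to the fricative [z]. /djixxubbimpideav/ → djixxubbimpizeav.
Rule 2 (stop-cluster e-epenthesis): /b/ and /b/ form a stop–stop cluster, so [e] is inserted between them. /djixxubbimpizeav/ → djixxubebimpizeav.
Rule 3 (post-nasal voicing): /p/ is a voiceless stop immediately after the nasal /m/, so it voices to [b]. /djixxubebimpizeav/ → djixxubebimbizeav.
Rule 4 (degemination): /xx/ is a geminate; the first /x/ deletes. /djixxubebimbizeav/ → djixubebimbizeav.
Rule 5 (final devoicing): /v/ is a voiced obstruent in word-final position, so it devoices to [f]. /djixubebimbizeav/ → djixubebimbizeaf.

djixubebimbizeaf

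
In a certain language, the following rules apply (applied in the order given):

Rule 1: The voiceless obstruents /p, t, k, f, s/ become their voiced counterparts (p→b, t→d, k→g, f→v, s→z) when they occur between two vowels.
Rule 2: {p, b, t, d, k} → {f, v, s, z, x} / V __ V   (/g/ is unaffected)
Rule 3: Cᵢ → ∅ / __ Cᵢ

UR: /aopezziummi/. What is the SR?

aoveziumi

Rule 1 (intervocalic voicing): /p/ is a voiceless obstruent between vowels /o/ and /e/, so it voices to [b]. /aopezziummi/ → aobezziummi.
Rule 2 (intervocalic spirantization): /b/ is a stop between vowels /o/ and /e/, so it spirantizes to the fricative [v]. /aobezziummi/ → aovezziummi.
Rule 3 (degemination): /zz/ is a geminate; the first /z/ deletes. /mm/ is a geminate; the first /m/ deletes. /aovezziummi/ → aoveziumi.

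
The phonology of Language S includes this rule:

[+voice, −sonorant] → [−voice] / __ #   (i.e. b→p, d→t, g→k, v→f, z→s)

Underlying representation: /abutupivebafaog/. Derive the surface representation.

Scanning /abutupivebafaog/: /b/ at position 2 is not in the conditioning environment; /v/ at position 8 is not in the conditioning environment; /b/ at position 10 is not in the conditioning environment; /g/ is a voiced obstruent in word-final position, so it devoices to [k].
Result: [abutupivebafaok].

abutupivebafaok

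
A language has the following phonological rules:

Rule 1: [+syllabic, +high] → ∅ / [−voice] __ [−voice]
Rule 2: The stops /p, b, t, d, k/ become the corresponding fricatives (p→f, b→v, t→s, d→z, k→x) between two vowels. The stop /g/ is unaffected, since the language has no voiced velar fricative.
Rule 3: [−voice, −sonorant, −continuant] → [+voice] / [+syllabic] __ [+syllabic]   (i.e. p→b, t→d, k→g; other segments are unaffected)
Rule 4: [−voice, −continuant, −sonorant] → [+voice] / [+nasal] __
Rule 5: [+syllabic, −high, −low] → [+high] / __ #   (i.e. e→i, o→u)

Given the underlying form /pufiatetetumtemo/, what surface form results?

pfiasesesumdemu

Rule 1 (high vowel syncope): /u/ is a high vowel flanked by voiceless consonants /p/ and /f/, so it deletes. /pufiatetetumtemo/ → pfiatetetumtemo.
Rule 2 (intervocalic spirantization): /t/ is a stop between vowels /a/ and /e/, so it spirantizes to the fricative [s]. /t/ is a stop between vowels /e/ and /e/, so it spirantizes to the fricative [s]. /t/ is a stop between vowels /e/ and /u/, so it spirantizes to the fricative [s]. /pfiatetetumtemo/ → pfiasesesumtemo.
Rule 3 (intervocalic voicing): no segment meets the environment; /pfiasesesumtemo/ is unchanged.
Rule 4 (post-nasal voicing): /t/ is a voiceless stop immediately after the nasal /m/, so it voices to [d]. /pfiasesesumtemo/ → pfiasesesumdemo.
Rule 5 (final vowel raising): /o/ is a mid vowel in word-final position, so it raises to [u]. /pfiasesesumdemo/ → pfiasesesumdemu.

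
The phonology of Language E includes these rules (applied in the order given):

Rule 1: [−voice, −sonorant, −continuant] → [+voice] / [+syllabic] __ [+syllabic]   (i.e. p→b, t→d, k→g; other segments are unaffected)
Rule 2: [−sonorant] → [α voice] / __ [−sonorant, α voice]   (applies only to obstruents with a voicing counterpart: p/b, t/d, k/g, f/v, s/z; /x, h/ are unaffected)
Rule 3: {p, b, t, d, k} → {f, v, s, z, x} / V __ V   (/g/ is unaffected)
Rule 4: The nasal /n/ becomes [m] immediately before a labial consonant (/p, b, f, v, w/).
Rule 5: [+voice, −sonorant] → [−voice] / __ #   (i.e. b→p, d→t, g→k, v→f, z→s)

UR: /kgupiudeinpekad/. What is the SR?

gguviuzeimpegat

Rule 1 (intervocalic voicing): /p/ is a voiceless stop between vowels /u/ and /i/, so it voices to [b]. /k/ is a voiceless stop between vowels /e/ and /a/, so it voices to [g]. /kgupiudeinpekad/ → kgubiudeinpegad.
Rule 2 (regressive voicing assimilation): /k/ precedes the voiced obstruent /g/, so it voices to [g] by assimilation. /kgubiudeinpegad/ → ggubiudeinpegad.
Rule 3 (intervocalic spirantization): /b/ is a stop between vowels /u/ and /i/, so it spirantizes to the fricative [v]. /d/ is a stop between vowels /u/ and /e/, so it spirantizes to the fricative [z]. /ggubiudeinpegad/ → gguviuzeinpegad.
Rule 4 (nasal place assimilation): /n/ precedes the labial consonant /p/, so it assimilates in place to [m]. /gguviuzeinpegad/ → gguviuzeimpegad.
Rule 5 (final devoicing): /d/ is a voiced obstruent in word-final position, so it devoices to [t]. /gguviuzeimpegad/ → gguviuzeimpegat.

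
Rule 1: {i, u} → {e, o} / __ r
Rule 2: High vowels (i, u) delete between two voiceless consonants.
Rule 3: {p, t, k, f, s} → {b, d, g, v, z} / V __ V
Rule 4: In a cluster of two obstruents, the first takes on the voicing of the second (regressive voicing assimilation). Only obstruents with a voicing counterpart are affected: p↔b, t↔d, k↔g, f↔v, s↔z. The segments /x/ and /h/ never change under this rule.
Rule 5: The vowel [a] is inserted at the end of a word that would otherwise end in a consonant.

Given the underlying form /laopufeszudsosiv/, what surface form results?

laopfezzutsoziva

Rule 1 (pre-rhotic lowering): no segment meets the environment; /laopufeszudsosiv/ is unchanged.
Rule 2 (high vowel syncope): /u/ is a high vowel flanked by voiceless consonants /p/ and /f/, so it deletes. /laopufeszudsosiv/ → laopfeszudsosiv.
Rule 3 (intervocalic voicing): /s/ is a voiceless obstruent between vowels /o/ and /i/, so it voices to [z]. /laopfeszudsosiv/ → laopfeszudsoziv.
Rule 4 (regressive voicing assimilation): /s/ precedes the voiced obstruent /z/, so it voices to [z] by assimilation. /d/ precedes the voiceless obstruent /s/, so it devoices to [t] by assimilation. /laopfeszudsoziv/ → laopfezzutsoziv.
Rule 5 (final a-epenthesis): the form ends in the consonant /v/, so [a] is inserted word-finally. /laopfezzutsoziv/ → laopfezzutsoziva.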